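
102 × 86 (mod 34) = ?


102 × 86 = 8772
8772 mod 34 = 0


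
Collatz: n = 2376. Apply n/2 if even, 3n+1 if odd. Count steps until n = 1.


2376 → 1188 → 594 → 297 → 892 → 446 → 223 → 670 → 335 → 1006 → 503 → 1510 → 755 → 2266 → 1133 → 3400 → 1700 → 850 → 425 → 1276 → 638 → 319 → 958 → 479 → 1438 → 719 → 2158 → 1079 → 3238 → 1619 → 4858 → 2429 → 7288 → 3644 → 1822 → 911 → 2734 → 1367 → 4102 → 2051 → 6154 → 3077 → 9232 → 4616 → 2308 → 1154 → 577 → 1732 → 866 → 433 → 1300 → 650 → 325 → 976 → 488 → 244 → 122 → 61 → 184 → 92 → 46 → 23 → 70 → 35 → 106 → 53 → 160 → 80 → 40 → 20 → 10 → 5 → 16 → 8 → 4 → 2 → 1
Total steps = 76

76 steps


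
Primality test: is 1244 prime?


1244 / 2 = 622 (exact division)
1244 is NOT prime.

No, 1244 is not prime


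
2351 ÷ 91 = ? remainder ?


2351 = 91 * 25 + 76
Check: 2275 + 76 = 2351

q = 25, r = 76


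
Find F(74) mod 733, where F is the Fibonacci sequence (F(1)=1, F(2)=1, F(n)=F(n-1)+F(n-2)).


F(k) mod 733 for k=1..74:
1, 1, 2, 3, 5, 8, 13, 21, 34, 55, 89, 144, 233, 377, 610, 254, 131, 385, 516, 168, 684, 119, 70, 189, 259, 448, 707, 422, 396, 85, 481, 566, 314, 147, 461, 608, 336, 211, 547, 25, 572, 597, 436, 300, 3, 303, 306, 609, 182, 58, 240, 298, 538, 103, 641, 11, 652, 663, 582, 512, 361, 140, 501, 641, 409, 317, 726, 310, 303, 613, 183, 63, 246, 309
F(74) mod 733 = 309


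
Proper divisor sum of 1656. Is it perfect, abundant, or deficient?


Proper divisors: 1, 2, 3, 4, 6, 8, 9, 12, 18, 23, 24, 36, 46, 69, 72, 92, 138, 184, 207, 276, 414, 552, 828
Sum = 1 + 2 + 3 + 4 + 6 + 8 + 9 + 12 + 18 + 23 + 24 + 36 + 46 + 69 + 72 + 92 + 138 + 184 + 207 + 276 + 414 + 552 + 828 = 3024
3024 > 1656 → abundant

s(1656) = 3024 (abundant)


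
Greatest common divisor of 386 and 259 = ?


386 = 1 * 259 + 127
259 = 2 * 127 + 5
127 = 25 * 5 + 2
5 = 2 * 2 + 1
2 = 2 * 1 + 0
GCD = 1


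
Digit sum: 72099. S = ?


7 + 2 + 0 + 9 + 9 = 27


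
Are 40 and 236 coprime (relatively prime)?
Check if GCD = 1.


Euclidean algorithm:
236 = 5 * 40 + 36
40 = 1 * 36 + 4
36 = 9 * 4 + 0
GCD(40, 236) = 4

No, not coprime (GCD = 4)


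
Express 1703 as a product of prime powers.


1703 / 13 = 131
131 / 131 = 1
1703 = 13 × 131


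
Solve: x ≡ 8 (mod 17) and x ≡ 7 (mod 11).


M = 17*11 = 187
M1 = M/17 = 11, M2 = M/11 = 17
M1^(-1) mod 17 = 14, M2^(-1) mod 11 = 2
x = 8*11*14 + 7*17*2 = 1470
1470 mod 187 = 161
Check: 161 mod 17 = 8 ✓, 161 mod 11 = 7 ✓

x ≡ 161 (mod 187)


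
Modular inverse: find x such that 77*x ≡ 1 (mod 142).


Use the extended Euclidean algorithm on (142, 77); each row r = 142*s + 77*t:
r=142, s=1, t=0
r=77, s=0, t=1
q=1: r=65, s=1, t=-1   [142*(1) + 77*(-1) = 65]
q=1: r=12, s=-1, t=2   [142*(-1) + 77*(2) = 12]
q=5: r=5, s=6, t=-11   [142*(6) + 77*(-11) = 5]
q=2: r=2, s=-13, t=24   [142*(-13) + 77*(24) = 2]
q=2: r=1, s=32, t=-59   [142*(32) + 77*(-59) = 1]
q=2: r=0, s=-77, t=142   [142*(-77) + 77*(142) = 0]
GCD = 1 with t = -59, so 77*(-59) ≡ 1 (mod 142)
Inverse = -59 mod 142 = 83
Check: 77 * 83 = 6391 ≡ 1 (mod 142)

77^(-1) ≡ 83 (mod 142)


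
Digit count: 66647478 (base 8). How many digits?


66647478 in base 8 = 376172666
Number of digits = 9

9 digits (base 8)


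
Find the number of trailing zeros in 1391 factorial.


floor(1391/5) = 278
floor(1391/25) = 55
floor(1391/125) = 11
floor(1391/625) = 2
Total = 346

346 trailing zeros


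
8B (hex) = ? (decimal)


8B (base 16) = 139 (decimal)
139 (decimal) = 139 (base 10)


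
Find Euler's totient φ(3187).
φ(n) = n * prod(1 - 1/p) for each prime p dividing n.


3187 = 3187
Prime factors: 3187
φ(3187) = 3187 × (1-1/3187)
= 3187 × 3186/3187 = 3186

φ(3187) = 3186


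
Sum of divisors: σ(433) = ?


Divisors of 433: 1, 433
Sum = 1 + 433 = 434

σ(433) = 434


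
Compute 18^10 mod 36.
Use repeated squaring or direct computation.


18^1 mod 36 = 18
18^2 mod 36 = 0
18^3 mod 36 = 0
18^4 mod 36 = 0
18^5 mod 36 = 0
18^6 mod 36 = 0
18^7 mod 36 = 0
18^8 mod 36 = 0
18^9 mod 36 = 0
18^10 mod 36 = 0


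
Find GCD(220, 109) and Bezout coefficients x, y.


Tabular extended Euclidean (each row: r = 220*s + 109*t):
r=220, s=1, t=0
r=109, s=0, t=1
q=2: r=2, s=1, t=-2   [220*(1) + 109*(-2) = 2]
q=54: r=1, s=-54, t=109   [220*(-54) + 109*(109) = 1]
q=2: r=0, s=109, t=-220   [220*(109) + 109*(-220) = 0]
GCD = 1; from the row with r=1: x=-54, y=109
Check: 220*(-54) + 109*(109) = -11880 + 11881 = 1

GCD = 1, x = -54, y = 109


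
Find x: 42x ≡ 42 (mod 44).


GCD(42, 44) = 2 divides 42
Divide: 21x ≡ 21 (mod 22)
x ≡ 1 (mod 22)


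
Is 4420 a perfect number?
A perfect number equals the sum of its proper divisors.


Proper divisors of 4420: 1, 2, 4, 5, 10, 13, 17, 20, 26, 34, 52, 65, 68, 85, 130, 170, 221, 260, 340, 442, 884, 1105, 2210
Sum = 1 + 2 + 4 + 5 + 10 + 13 + 17 + 20 + 26 + 34 + 52 + 65 + 68 + 85 + 130 + 170 + 221 + 260 + 340 + 442 + 884 + 1105 + 2210 = 6164

No, 4420 is not perfect (6164 ≠ 4420)


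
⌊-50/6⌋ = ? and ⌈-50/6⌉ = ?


-50/6 = -8.3333
floor = -9
ceil = -8

floor = -9, ceil = -8


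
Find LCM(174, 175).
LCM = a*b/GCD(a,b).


GCD(174, 175) = 1
LCM = 174*175/1 = 30450/1 = 30450

LCM = 30450


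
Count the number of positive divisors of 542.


542 = 2^1 × 271^1
d(542) = (1+1) × (1+1) = 4

4 divisors


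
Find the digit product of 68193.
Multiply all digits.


6 × 8 × 1 × 9 × 3 = 1296


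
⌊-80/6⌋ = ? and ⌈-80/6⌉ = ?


-80/6 = -13.3333
floor = -14
ceil = -13

floor = -14, ceil = -13


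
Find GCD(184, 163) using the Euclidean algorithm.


184 = 1 * 163 + 21
163 = 7 * 21 + 16
21 = 1 * 16 + 5
16 = 3 * 5 + 1
5 = 5 * 1 + 0
GCD = 1


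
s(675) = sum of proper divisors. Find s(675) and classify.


Proper divisors: 1, 3, 5, 9, 15, 25, 27, 45, 75, 135, 225
Sum = 1 + 3 + 5 + 9 + 15 + 25 + 27 + 45 + 75 + 135 + 225 = 565
565 < 675 → deficient

s(675) = 565 (deficient)


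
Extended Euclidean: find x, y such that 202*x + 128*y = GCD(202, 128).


Tabular extended Euclidean (each row: r = 202*s + 128*t):
r=202, s=1, t=0
r=128, s=0, t=1
q=1: r=74, s=1, t=-1   [202*(1) + 128*(-1) = 74]
q=1: r=54, s=-1, t=2   [202*(-1) + 128*(2) = 54]
q=1: r=20, s=2, t=-3   [202*(2) + 128*(-3) = 20]
q=2: r=14, s=-5, t=8   [202*(-5) + 128*(8) = 14]
q=1: r=6, s=7, t=-11   [202*(7) + 128*(-11) = 6]
q=2: r=2, s=-19, t=30   [202*(-19) + 128*(30) = 2]
q=3: r=0, s=64, t=-101   [202*(64) + 128*(-101) = 0]
GCD = 2; from the row with r=2: x=-19, y=30
Check: 202*(-19) + 128*(30) = -3838 + 3840 = 2

GCD = 2, x = -19, y = 30


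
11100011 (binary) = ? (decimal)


11100011 (base 2) = 227 (decimal)
227 (decimal) = 227 (base 10)


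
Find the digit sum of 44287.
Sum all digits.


4 + 4 + 2 + 8 + 7 = 25


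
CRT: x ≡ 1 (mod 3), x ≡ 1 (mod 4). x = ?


M = 3*4 = 12
M1 = M/3 = 4, M2 = M/4 = 3
M1^(-1) mod 3 = 1, M2^(-1) mod 4 = 3
x = 1*4*1 + 1*3*3 = 13
13 mod 12 = 1
Check: 1 mod 3 = 1 ✓, 1 mod 4 = 1 ✓

x ≡ 1 (mod 12)


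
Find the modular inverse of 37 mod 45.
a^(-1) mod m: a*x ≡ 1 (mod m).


Use the extended Euclidean algorithm on (45, 37); each row r = 45*s + 37*t:
r=45, s=1, t=0
r=37, s=0, t=1
q=1: r=8, s=1, t=-1   [45*(1) + 37*(-1) = 8]
q=4: r=5, s=-4, t=5   [45*(-4) + 37*(5) = 5]
q=1: r=3, s=5, t=-6   [45*(5) + 37*(-6) = 3]
q=1: r=2, s=-9, t=11   [45*(-9) + 37*(11) = 2]
q=1: r=1, s=14, t=-17   [45*(14) + 37*(-17) = 1]
q=2: r=0, s=-37, t=45   [45*(-37) + 37*(45) = 0]
GCD = 1 with t = -17, so 37*(-17) ≡ 1 (mod 45)
Inverse = -17 mod 45 = 28
Check: 37 * 28 = 1036 ≡ 1 (mod 45)

37^(-1) ≡ 28 (mod 45)


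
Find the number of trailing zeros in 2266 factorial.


floor(2266/5) = 453
floor(2266/25) = 90
floor(2266/125) = 18
floor(2266/625) = 3
Total = 564

564 trailing zeros


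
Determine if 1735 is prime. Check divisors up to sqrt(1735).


1735 / 5 = 347 (exact division)
1735 is NOT prime.

No, 1735 is not prime


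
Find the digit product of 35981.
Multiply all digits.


3 × 5 × 9 × 8 × 1 = 1080


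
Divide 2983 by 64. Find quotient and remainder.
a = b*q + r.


2983 = 64 * 46 + 39
Check: 2944 + 39 = 2983

q = 46, r = 39


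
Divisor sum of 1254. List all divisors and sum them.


Divisors of 1254: 1, 2, 3, 6, 11, 19, 22, 33, 38, 57, 66, 114, 209, 418, 627, 1254
Sum = 1 + 2 + 3 + 6 + 11 + 19 + 22 + 33 + 38 + 57 + 66 + 114 + 209 + 418 + 627 + 1254 = 2880

σ(1254) = 2880


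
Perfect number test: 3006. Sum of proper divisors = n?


Proper divisors of 3006: 1, 2, 3, 6, 9, 18, 167, 334, 501, 1002, 1503
Sum = 1 + 2 + 3 + 6 + 9 + 18 + 167 + 334 + 501 + 1002 + 1503 = 3546

No, 3006 is not perfect (3546 ≠ 3006)


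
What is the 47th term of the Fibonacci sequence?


Sequence: 1, 1, 2, 3, 5, 8, 13, 21, 34, 55, 89, 144, 233, 377, 610, 987, 1597, 2584, 4181, 6765, 10946, 17711, 28657, 46368, 75025, 121393, 196418, 317811, 514229, 832040, 1346269, 2178309, 3524578, 5702887, 9227465, 14930352, 24157817, 39088169, 63245986, 102334155, 165580141, 267914296, 433494437, 701408733, 1134903170, 1836311903, 2971215073
F(47) = 2971215073


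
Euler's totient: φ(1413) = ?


1413 = 3^2 × 157
Prime factors: 3, 157
φ(1413) = 1413 × (1-1/3) × (1-1/157)
= 1413 × 2/3 × 156/157 = 936

φ(1413) = 936


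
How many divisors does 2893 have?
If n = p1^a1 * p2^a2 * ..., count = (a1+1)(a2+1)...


2893 = 11^1 × 263^1
d(2893) = (1+1) × (1+1) = 4

4 divisors


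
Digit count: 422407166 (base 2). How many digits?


422407166 in base 2 = 11001001011010110101111111110
Number of digits = 29

29 digits (base 2)


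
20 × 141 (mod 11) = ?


20 × 141 = 2820
2820 mod 11 = 4


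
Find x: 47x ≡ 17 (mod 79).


GCD(47, 79) = 1, unique solution
a^(-1) mod 79 = 37
x = 37 * 17 mod 79 = 76

x ≡ 76 (mod 79)


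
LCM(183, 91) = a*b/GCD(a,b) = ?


GCD(183, 91) = 1
LCM = 183*91/1 = 16653/1 = 16653

LCM = 16653


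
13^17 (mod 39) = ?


13^1 mod 39 = 13
13^2 mod 39 = 13
13^3 mod 39 = 13
13^4 mod 39 = 13
13^5 mod 39 = 13
13^6 mod 39 = 13
13^7 mod 39 = 13
13^8 mod 39 = 13
13^9 mod 39 = 13
13^10 mod 39 = 13
13^11 mod 39 = 13
13^12 mod 39 = 13
13^13 mod 39 = 13
13^14 mod 39 = 13
13^15 mod 39 = 13
13^16 mod 39 = 13
13^17 mod 39 = 13


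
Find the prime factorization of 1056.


1056 / 2 = 528
528 / 2 = 264
264 / 2 = 132
132 / 2 = 66
66 / 2 = 33
33 / 3 = 11
11 / 11 = 1
1056 = 2^5 × 3 × 11


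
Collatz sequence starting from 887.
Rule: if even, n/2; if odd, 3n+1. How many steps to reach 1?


887 → 2662 → 1331 → 3994 → 1997 → 5992 → 2996 → 1498 → 749 → 2248 → 1124 → 562 → 281 → 844 → 422 → 211 → 634 → 317 → 952 → 476 → 238 → 119 → 358 → 179 → 538 → 269 → 808 → 404 → 202 → 101 → 304 → 152 → 76 → 38 → 19 → 58 → 29 → 88 → 44 → 22 → 11 → 34 → 17 → 52 → 26 → 13 → 40 → 20 → 10 → 5 → 16 → 8 → 4 → 2 → 1
Total steps = 54

54 steps


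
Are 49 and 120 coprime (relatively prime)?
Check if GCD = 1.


Euclidean algorithm:
120 = 2 * 49 + 22
49 = 2 * 22 + 5
22 = 4 * 5 + 2
5 = 2 * 2 + 1
2 = 2 * 1 + 0
GCD(49, 120) = 1

Yes, coprime (GCD = 1)


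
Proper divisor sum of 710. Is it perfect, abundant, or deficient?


Proper divisors: 1, 2, 5, 10, 71, 142, 355
Sum = 1 + 2 + 5 + 10 + 71 + 142 + 355 = 586
586 < 710 → deficient

s(710) = 586 (deficient)


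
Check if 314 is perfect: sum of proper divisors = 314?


Proper divisors of 314: 1, 2, 157
Sum = 1 + 2 + 157 = 160

No, 314 is not perfect (160 ≠ 314)


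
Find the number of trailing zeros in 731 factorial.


floor(731/5) = 146
floor(731/25) = 29
floor(731/125) = 5
floor(731/625) = 1
Total = 181

181 trailing zeros


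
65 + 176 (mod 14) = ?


65 + 176 = 241
241 mod 14 = 3


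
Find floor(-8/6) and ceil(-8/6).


-8/6 = -1.3333
floor = -2
ceil = -1

floor = -2, ceil = -1


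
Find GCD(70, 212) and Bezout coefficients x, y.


Tabular extended Euclidean (each row: r = 70*s + 212*t):
r=70, s=1, t=0
r=212, s=0, t=1
q=0: r=70, s=1, t=0   [70*(1) + 212*(0) = 70]
q=3: r=2, s=-3, t=1   [70*(-3) + 212*(1) = 2]
q=35: r=0, s=106, t=-35   [70*(106) + 212*(-35) = 0]
GCD = 2; from the row with r=2: x=-3, y=1
Check: 70*(-3) + 212*(1) = -210 + 212 = 2

GCD = 2, x = -3, y = 1


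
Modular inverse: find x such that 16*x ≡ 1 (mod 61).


Use the extended Euclidean algorithm on (61, 16); each row r = 61*s + 16*t:
r=61, s=1, t=0
r=16, s=0, t=1
q=3: r=13, s=1, t=-3   [61*(1) + 16*(-3) = 13]
q=1: r=3, s=-1, t=4   [61*(-1) + 16*(4) = 3]
q=4: r=1, s=5, t=-19   [61*(5) + 16*(-19) = 1]
q=3: r=0, s=-16, t=61   [61*(-16) + 16*(61) = 0]
GCD = 1 with t = -19, so 16*(-19) ≡ 1 (mod 61)
Inverse = -19 mod 61 = 42
Check: 16 * 42 = 672 ≡ 1 (mod 61)

16^(-1) ≡ 42 (mod 61)


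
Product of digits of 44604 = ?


4 × 4 × 6 × 0 × 4 = 0


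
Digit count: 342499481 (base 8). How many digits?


342499481 in base 8 = 2432420231
Number of digits = 10

10 digits (base 8)


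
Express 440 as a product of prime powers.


440 / 2 = 220
220 / 2 = 110
110 / 2 = 55
55 / 5 = 11
11 / 11 = 1
440 = 2^3 × 5 × 11


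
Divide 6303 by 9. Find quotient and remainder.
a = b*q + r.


6303 = 9 * 700 + 3
Check: 6300 + 3 = 6303

q = 700, r = 3


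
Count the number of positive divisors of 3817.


3817 = 11^1 × 347^1
d(3817) = (1+1) × (1+1) = 4

4 divisors


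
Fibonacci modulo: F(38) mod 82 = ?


F(k) mod 82 for k=1..38:
1, 1, 2, 3, 5, 8, 13, 21, 34, 55, 7, 62, 69, 49, 36, 3, 39, 42, 81, 41, 40, 81, 39, 38, 77, 33, 28, 61, 7, 68, 75, 61, 54, 33, 5, 38, 43, 81
F(38) mod 82 = 81


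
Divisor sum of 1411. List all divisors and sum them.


Divisors of 1411: 1, 17, 83, 1411
Sum = 1 + 17 + 83 + 1411 = 1512

σ(1411) = 1512


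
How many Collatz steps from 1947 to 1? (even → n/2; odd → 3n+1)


1947 → 5842 → 2921 → 8764 → 4382 → 2191 → 6574 → 3287 → 9862 → 4931 → 14794 → 7397 → 22192 → 11096 → 5548 → 2774 → 1387 → 4162 → 2081 → 6244 → 3122 → 1561 → 4684 → 2342 → 1171 → 3514 → 1757 → 5272 → 2636 → 1318 → 659 → 1978 → 989 → 2968 → 1484 → 742 → 371 → 1114 → 557 → 1672 → 836 → 418 → 209 → 628 → 314 → 157 → 472 → 236 → 118 → 59 → 178 → 89 → 268 → 134 → 67 → 202 → 101 → 304 → 152 → 76 → 38 → 19 → 58 → 29 → 88 → 44 → 22 → 11 → 34 → 17 → 52 → 26 → 13 → 40 → 20 → 10 → 5 → 16 → 8 → 4 → 2 → 1
Total steps = 81

81 steps


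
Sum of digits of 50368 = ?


5 + 0 + 3 + 6 + 8 = 22


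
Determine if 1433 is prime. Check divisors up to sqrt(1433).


Check divisors up to sqrt(1433) = 37.8550
No divisors found.
1433 is prime.

Yes, 1433 is prime


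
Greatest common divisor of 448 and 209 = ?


448 = 2 * 209 + 30
209 = 6 * 30 + 29
30 = 1 * 29 + 1
29 = 29 * 1 + 0
GCD = 1


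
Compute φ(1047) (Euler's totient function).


1047 = 3 × 349
Prime factors: 3, 349
φ(1047) = 1047 × (1-1/3) × (1-1/349)
= 1047 × 2/3 × 348/349 = 696

φ(1047) = 696


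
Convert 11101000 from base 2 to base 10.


11101000 (base 2) = 232 (decimal)
232 (decimal) = 232 (base 10)


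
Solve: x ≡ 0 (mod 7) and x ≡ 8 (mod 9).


M = 7*9 = 63
M1 = M/7 = 9, M2 = M/9 = 7
M1^(-1) mod 7 = 4, M2^(-1) mod 9 = 4
x = 0*9*4 + 8*7*4 = 224
224 mod 63 = 35
Check: 35 mod 7 = 0 ✓, 35 mod 9 = 8 ✓

x ≡ 35 (mod 63)


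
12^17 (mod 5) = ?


12^1 mod 5 = 2
12^2 mod 5 = 4
12^3 mod 5 = 3
12^4 mod 5 = 1
12^5 mod 5 = 2
12^6 mod 5 = 4
12^7 mod 5 = 3
12^8 mod 5 = 1
12^9 mod 5 = 2
12^10 mod 5 = 4
12^11 mod 5 = 3
12^12 mod 5 = 1
12^13 mod 5 = 2
12^14 mod 5 = 4
12^15 mod 5 = 3
12^16 mod 5 = 1
12^17 mod 5 = 2


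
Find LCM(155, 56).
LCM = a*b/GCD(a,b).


GCD(155, 56) = 1
LCM = 155*56/1 = 8680/1 = 8680

LCM = 8680


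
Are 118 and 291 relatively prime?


Euclidean algorithm:
291 = 2 * 118 + 55
118 = 2 * 55 + 8
55 = 6 * 8 + 7
8 = 1 * 7 + 1
7 = 7 * 1 + 0
GCD(118, 291) = 1

Yes, coprime (GCD = 1)


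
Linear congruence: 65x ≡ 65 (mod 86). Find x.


GCD(65, 86) = 1, unique solution
a^(-1) mod 86 = 45
x = 45 * 65 mod 86 = 1

x ≡ 1 (mod 86)


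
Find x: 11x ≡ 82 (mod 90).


GCD(11, 90) = 1, unique solution
a^(-1) mod 90 = 41
x = 41 * 82 mod 90 = 32

x ≡ 32 (mod 90)


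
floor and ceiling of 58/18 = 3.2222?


58/18 = 3.2222
floor = 3
ceil = 4

floor = 3, ceil = 4


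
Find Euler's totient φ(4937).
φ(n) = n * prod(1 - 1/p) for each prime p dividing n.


4937 = 4937
Prime factors: 4937
φ(4937) = 4937 × (1-1/4937)
= 4937 × 4936/4937 = 4936

φ(4937) = 4936


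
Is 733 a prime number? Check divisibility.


Check divisors up to sqrt(733) = 27.0740
No divisors found.
733 is prime.

Yes, 733 is prime


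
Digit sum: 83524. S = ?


8 + 3 + 5 + 2 + 4 = 22


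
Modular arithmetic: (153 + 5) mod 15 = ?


153 + 5 = 158
158 mod 15 = 8


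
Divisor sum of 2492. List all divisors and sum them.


Divisors of 2492: 1, 2, 4, 7, 14, 28, 89, 178, 356, 623, 1246, 2492
Sum = 1 + 2 + 4 + 7 + 14 + 28 + 89 + 178 + 356 + 623 + 1246 + 2492 = 5040

σ(2492) = 5040


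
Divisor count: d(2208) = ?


2208 = 2^5 × 3^1 × 23^1
d(2208) = (5+1) × (1+1) × (1+1) = 24

24 divisors


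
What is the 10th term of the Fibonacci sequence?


Sequence: 1, 1, 2, 3, 5, 8, 13, 21, 34, 55
F(10) = 55


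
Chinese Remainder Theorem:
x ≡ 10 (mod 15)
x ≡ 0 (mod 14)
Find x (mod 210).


M = 15*14 = 210
M1 = M/15 = 14, M2 = M/14 = 15
M1^(-1) mod 15 = 14, M2^(-1) mod 14 = 1
x = 10*14*14 + 0*15*1 = 1960
1960 mod 210 = 70
Check: 70 mod 15 = 10 ✓, 70 mod 14 = 0 ✓

x ≡ 70 (mod 210)


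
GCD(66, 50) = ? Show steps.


66 = 1 * 50 + 16
50 = 3 * 16 + 2
16 = 8 * 2 + 0
GCD = 2


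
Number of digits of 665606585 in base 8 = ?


665606585 in base 8 = 4753054671
Number of digits = 10

10 digits (base 8)


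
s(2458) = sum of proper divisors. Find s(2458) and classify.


Proper divisors: 1, 2, 1229
Sum = 1 + 2 + 1229 = 1232
1232 < 2458 → deficient

s(2458) = 1232 (deficient)


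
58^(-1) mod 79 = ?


Use the extended Euclidean algorithm on (79, 58); each row r = 79*s + 58*t:
r=79, s=1, t=0
r=58, s=0, t=1
q=1: r=21, s=1, t=-1   [79*(1) + 58*(-1) = 21]
q=2: r=16, s=-2, t=3   [79*(-2) + 58*(3) = 16]
q=1: r=5, s=3, t=-4   [79*(3) + 58*(-4) = 5]
q=3: r=1, s=-11, t=15   [79*(-11) + 58*(15) = 1]
q=5: r=0, s=58, t=-79   [79*(58) + 58*(-79) = 0]
GCD = 1 with t = 15, so 58*(15) ≡ 1 (mod 79)
Inverse = 15 mod 79 = 15
Check: 58 * 15 = 870 ≡ 1 (mod 79)

58^(-1) ≡ 15 (mod 79)


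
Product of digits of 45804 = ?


4 × 5 × 8 × 0 × 4 = 0


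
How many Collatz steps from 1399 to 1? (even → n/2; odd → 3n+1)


1399 → 4198 → 2099 → 6298 → 3149 → 9448 → 4724 → 2362 → 1181 → 3544 → 1772 → 886 → 443 → 1330 → 665 → 1996 → 998 → 499 → 1498 → 749 → 2248 → 1124 → 562 → 281 → 844 → 422 → 211 → 634 → 317 → 952 → 476 → 238 → 119 → 358 → 179 → 538 → 269 → 808 → 404 → 202 → 101 → 304 → 152 → 76 → 38 → 19 → 58 → 29 → 88 → 44 → 22 → 11 → 34 → 17 → 52 → 26 → 13 → 40 → 20 → 10 → 5 → 16 → 8 → 4 → 2 → 1
Total steps = 65

65 steps


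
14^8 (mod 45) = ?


14^1 mod 45 = 14
14^2 mod 45 = 16
14^3 mod 45 = 44
14^4 mod 45 = 31
14^5 mod 45 = 29
14^6 mod 45 = 1
14^7 mod 45 = 14
14^8 mod 45 = 16


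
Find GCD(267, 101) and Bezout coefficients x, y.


Tabular extended Euclidean (each row: r = 267*s + 101*t):
r=267, s=1, t=0
r=101, s=0, t=1
q=2: r=65, s=1, t=-2   [267*(1) + 101*(-2) = 65]
q=1: r=36, s=-1, t=3   [267*(-1) + 101*(3) = 36]
q=1: r=29, s=2, t=-5   [267*(2) + 101*(-5) = 29]
q=1: r=7, s=-3, t=8   [267*(-3) + 101*(8) = 7]
q=4: r=1, s=14, t=-37   [267*(14) + 101*(-37) = 1]
q=7: r=0, s=-101, t=267   [267*(-101) + 101*(267) = 0]
GCD = 1; from the row with r=1: x=14, y=-37
Check: 267*(14) + 101*(-37) = 3738 - 3737 = 1

GCD = 1, x = 14, y = -37


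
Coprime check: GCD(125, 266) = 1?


Euclidean algorithm:
266 = 2 * 125 + 16
125 = 7 * 16 + 13
16 = 1 * 13 + 3
13 = 4 * 3 + 1
3 = 3 * 1 + 0
GCD(125, 266) = 1

Yes, coprime (GCD = 1)


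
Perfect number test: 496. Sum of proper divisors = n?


Proper divisors of 496: 1, 2, 4, 8, 16, 31, 62, 124, 248
Sum = 1 + 2 + 4 + 8 + 16 + 31 + 62 + 124 + 248 = 496

Yes, 496 is perfect (496 = 496)


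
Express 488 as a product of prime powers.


488 / 2 = 244
244 / 2 = 122
122 / 2 = 61
61 / 61 = 1
488 = 2^3 × 61


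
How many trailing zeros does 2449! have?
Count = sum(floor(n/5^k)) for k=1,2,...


floor(2449/5) = 489
floor(2449/25) = 97
floor(2449/125) = 19
floor(2449/625) = 3
Total = 608

608 trailing zeros


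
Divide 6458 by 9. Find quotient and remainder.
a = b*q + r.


6458 = 9 * 717 + 5
Check: 6453 + 5 = 6458

q = 717, r = 5


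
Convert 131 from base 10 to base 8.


131 (base 10) = 131 (decimal)
131 (decimal) = 203 (base 8)


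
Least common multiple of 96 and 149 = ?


GCD(96, 149) = 1
LCM = 96*149/1 = 14304/1 = 14304

LCM = 14304


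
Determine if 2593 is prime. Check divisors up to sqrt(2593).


Check divisors up to sqrt(2593) = 50.9215
No divisors found.
2593 is prime.

Yes, 2593 is prime


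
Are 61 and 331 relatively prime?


Euclidean algorithm:
331 = 5 * 61 + 26
61 = 2 * 26 + 9
26 = 2 * 9 + 8
9 = 1 * 8 + 1
8 = 8 * 1 + 0
GCD(61, 331) = 1

Yes, coprime (GCD = 1)


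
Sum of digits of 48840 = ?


4 + 8 + 8 + 4 + 0 = 24


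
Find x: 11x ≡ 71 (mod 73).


GCD(11, 73) = 1, unique solution
a^(-1) mod 73 = 20
x = 20 * 71 mod 73 = 33

x ≡ 33 (mod 73)


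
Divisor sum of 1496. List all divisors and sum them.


Divisors of 1496: 1, 2, 4, 8, 11, 17, 22, 34, 44, 68, 88, 136, 187, 374, 748, 1496
Sum = 1 + 2 + 4 + 8 + 11 + 17 + 22 + 34 + 44 + 68 + 88 + 136 + 187 + 374 + 748 + 1496 = 3240

σ(1496) = 3240


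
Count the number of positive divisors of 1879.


1879 = 1879^1
d(1879) = (1+1) = 2

2 divisors


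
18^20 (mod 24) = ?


18^1 mod 24 = 18
18^2 mod 24 = 12
18^3 mod 24 = 0
18^4 mod 24 = 0
18^5 mod 24 = 0
18^6 mod 24 = 0
18^7 mod 24 = 0
18^8 mod 24 = 0
18^9 mod 24 = 0
18^10 mod 24 = 0
18^11 mod 24 = 0
18^12 mod 24 = 0
18^13 mod 24 = 0
18^14 mod 24 = 0
18^15 mod 24 = 0
18^16 mod 24 = 0
18^17 mod 24 = 0
18^18 mod 24 = 0
18^19 mod 24 = 0
18^20 mod 24 = 0


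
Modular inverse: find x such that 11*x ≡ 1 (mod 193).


Use the extended Euclidean algorithm on (193, 11); each row r = 193*s + 11*t:
r=193, s=1, t=0
r=11, s=0, t=1
q=17: r=6, s=1, t=-17   [193*(1) + 11*(-17) = 6]
q=1: r=5, s=-1, t=18   [193*(-1) + 11*(18) = 5]
q=1: r=1, s=2, t=-35   [193*(2) + 11*(-35) = 1]
q=5: r=0, s=-11, t=193   [193*(-11) + 11*(193) = 0]
GCD = 1 with t = -35, so 11*(-35) ≡ 1 (mod 193)
Inverse = -35 mod 193 = 158
Check: 11 * 158 = 1738 ≡ 1 (mod 193)

11^(-1) ≡ 158 (mod 193)


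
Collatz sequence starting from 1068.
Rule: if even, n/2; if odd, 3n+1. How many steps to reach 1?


1068 → 534 → 267 → 802 → 401 → 1204 → 602 → 301 → 904 → 452 → 226 → 113 → 340 → 170 → 85 → 256 → 128 → 64 → 32 → 16 → 8 → 4 → 2 → 1
Total steps = 23

23 steps


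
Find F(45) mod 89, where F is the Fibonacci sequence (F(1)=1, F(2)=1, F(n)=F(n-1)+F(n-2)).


F(k) mod 89 for k=1..45:
1, 1, 2, 3, 5, 8, 13, 21, 34, 55, 0, 55, 55, 21, 76, 8, 84, 3, 87, 1, 88, 0, 88, 88, 87, 86, 84, 81, 76, 68, 55, 34, 0, 34, 34, 68, 13, 81, 5, 86, 2, 88, 1, 0, 1
F(45) mod 89 = 1


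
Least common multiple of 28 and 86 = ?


GCD(28, 86) = 2
LCM = 28*86/2 = 2408/2 = 1204

LCM = 1204


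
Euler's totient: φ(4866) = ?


4866 = 2 × 3 × 811
Prime factors: 2, 3, 811
φ(4866) = 4866 × (1-1/2) × (1-1/3) × (1-1/811)
= 4866 × 1/2 × 2/3 × 810/811 = 1620

φ(4866) = 1620


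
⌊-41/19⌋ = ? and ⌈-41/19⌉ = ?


-41/19 = -2.1579
floor = -3
ceil = -2

floor = -3, ceil = -2


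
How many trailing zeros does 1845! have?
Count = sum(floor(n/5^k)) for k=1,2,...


floor(1845/5) = 369
floor(1845/25) = 73
floor(1845/125) = 14
floor(1845/625) = 2
Total = 458

458 trailing zeros


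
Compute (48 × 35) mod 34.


48 × 35 = 1680
1680 mod 34 = 14


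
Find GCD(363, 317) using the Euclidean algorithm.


363 = 1 * 317 + 46
317 = 6 * 46 + 41
46 = 1 * 41 + 5
41 = 8 * 5 + 1
5 = 5 * 1 + 0
GCD = 1


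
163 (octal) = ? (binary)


163 (base 8) = 115 (decimal)
115 (decimal) = 1110011 (base 2)


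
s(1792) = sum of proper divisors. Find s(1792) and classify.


Proper divisors: 1, 2, 4, 7, 8, 14, 16, 28, 32, 56, 64, 112, 128, 224, 256, 448, 896
Sum = 1 + 2 + 4 + 7 + 8 + 14 + 16 + 28 + 32 + 56 + 64 + 112 + 128 + 224 + 256 + 448 + 896 = 2296
2296 > 1792 → abundant

s(1792) = 2296 (abundant)


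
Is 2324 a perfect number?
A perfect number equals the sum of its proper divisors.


Proper divisors of 2324: 1, 2, 4, 7, 14, 28, 83, 166, 332, 581, 1162
Sum = 1 + 2 + 4 + 7 + 14 + 28 + 83 + 166 + 332 + 581 + 1162 = 2380

No, 2324 is not perfect (2380 ≠ 2324)


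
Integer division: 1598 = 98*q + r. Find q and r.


1598 = 98 * 16 + 30
Check: 1568 + 30 = 1598

q = 16, r = 30


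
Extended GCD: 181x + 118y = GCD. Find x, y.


Tabular extended Euclidean (each row: r = 181*s + 118*t):
r=181, s=1, t=0
r=118, s=0, t=1
q=1: r=63, s=1, t=-1   [181*(1) + 118*(-1) = 63]
q=1: r=55, s=-1, t=2   [181*(-1) + 118*(2) = 55]
q=1: r=8, s=2, t=-3   [181*(2) + 118*(-3) = 8]
q=6: r=7, s=-13, t=20   [181*(-13) + 118*(20) = 7]
q=1: r=1, s=15, t=-23   [181*(15) + 118*(-23) = 1]
q=7: r=0, s=-118, t=181   [181*(-118) + 118*(181) = 0]
GCD = 1; from the row with r=1: x=15, y=-23
Check: 181*(15) + 118*(-23) = 2715 - 2714 = 1

GCD = 1, x = 15, y = -23


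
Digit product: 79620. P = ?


7 × 9 × 6 × 2 × 0 = 0


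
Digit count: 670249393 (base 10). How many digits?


670249393 has 9 digits in base 10
floor(log10(670249393)) + 1 = floor(8.8262) + 1 = 9

9 digits (base 10)


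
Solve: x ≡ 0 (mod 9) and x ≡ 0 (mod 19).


M = 9*19 = 171
M1 = M/9 = 19, M2 = M/19 = 9
M1^(-1) mod 9 = 1, M2^(-1) mod 19 = 17
x = 0*19*1 + 0*9*17 = 0
0 mod 171 = 0
Check: 0 mod 9 = 0 ✓, 0 mod 19 = 0 ✓

x ≡ 0 (mod 171)


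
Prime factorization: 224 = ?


224 / 2 = 112
112 / 2 = 56
56 / 2 = 28
28 / 2 = 14
14 / 2 = 7
7 / 7 = 1
224 = 2^5 × 7


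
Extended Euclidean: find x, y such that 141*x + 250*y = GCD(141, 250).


Tabular extended Euclidean (each row: r = 141*s + 250*t):
r=141, s=1, t=0
r=250, s=0, t=1
q=0: r=141, s=1, t=0   [141*(1) + 250*(0) = 141]
q=1: r=109, s=-1, t=1   [141*(-1) + 250*(1) = 109]
q=1: r=32, s=2, t=-1   [141*(2) + 250*(-1) = 32]
q=3: r=13, s=-7, t=4   [141*(-7) + 250*(4) = 13]
q=2: r=6, s=16, t=-9   [141*(16) + 250*(-9) = 6]
q=2: r=1, s=-39, t=22   [141*(-39) + 250*(22) = 1]
q=6: r=0, s=250, t=-141   [141*(250) + 250*(-141) = 0]
GCD = 1; from the row with r=1: x=-39, y=22
Check: 141*(-39) + 250*(22) = -5499 + 5500 = 1

GCD = 1, x = -39, y = 22


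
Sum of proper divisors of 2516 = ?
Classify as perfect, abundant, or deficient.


Proper divisors: 1, 2, 4, 17, 34, 37, 68, 74, 148, 629, 1258
Sum = 1 + 2 + 4 + 17 + 34 + 37 + 68 + 74 + 148 + 629 + 1258 = 2272
2272 < 2516 → deficient

s(2516) = 2272 (deficient)


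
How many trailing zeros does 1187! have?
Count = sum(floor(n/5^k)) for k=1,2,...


floor(1187/5) = 237
floor(1187/25) = 47
floor(1187/125) = 9
floor(1187/625) = 1
Total = 294

294 trailing zeros


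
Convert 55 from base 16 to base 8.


55 (base 16) = 85 (decimal)
85 (decimal) = 125 (base 8)


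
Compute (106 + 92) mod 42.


106 + 92 = 198
198 mod 42 = 30


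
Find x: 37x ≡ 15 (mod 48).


GCD(37, 48) = 1, unique solution
a^(-1) mod 48 = 13
x = 13 * 15 mod 48 = 3

x ≡ 3 (mod 48)


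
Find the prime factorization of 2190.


2190 / 2 = 1095
1095 / 3 = 365
365 / 5 = 73
73 / 73 = 1
2190 = 2 × 3 × 5 × 73


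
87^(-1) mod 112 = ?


Use the extended Euclidean algorithm on (112, 87); each row r = 112*s + 87*t:
r=112, s=1, t=0
r=87, s=0, t=1
q=1: r=25, s=1, t=-1   [112*(1) + 87*(-1) = 25]
q=3: r=12, s=-3, t=4   [112*(-3) + 87*(4) = 12]
q=2: r=1, s=7, t=-9   [112*(7) + 87*(-9) = 1]
q=12: r=0, s=-87, t=112   [112*(-87) + 87*(112) = 0]
GCD = 1 with t = -9, so 87*(-9) ≡ 1 (mod 112)
Inverse = -9 mod 112 = 103
Check: 87 * 103 = 8961 ≡ 1 (mod 112)

87^(-1) ≡ 103 (mod 112)


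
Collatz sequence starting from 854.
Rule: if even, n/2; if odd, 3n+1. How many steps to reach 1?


854 → 427 → 1282 → 641 → 1924 → 962 → 481 → 1444 → 722 → 361 → 1084 → 542 → 271 → 814 → 407 → 1222 → 611 → 1834 → 917 → 2752 → 1376 → 688 → 344 → 172 → 86 → 43 → 130 → 65 → 196 → 98 → 49 → 148 → 74 → 37 → 112 → 56 → 28 → 14 → 7 → 22 → 11 → 34 → 17 → 52 → 26 → 13 → 40 → 20 → 10 → 5 → 16 → 8 → 4 → 2 → 1
Total steps = 54

54 steps


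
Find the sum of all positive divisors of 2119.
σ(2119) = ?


Divisors of 2119: 1, 13, 163, 2119
Sum = 1 + 13 + 163 + 2119 = 2296

σ(2119) = 2296


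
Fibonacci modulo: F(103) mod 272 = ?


F(k) mod 272 for k=1..103:
1, 1, 2, 3, 5, 8, 13, 21, 34, 55, 89, 144, 233, 105, 66, 171, 237, 136, 101, 237, 66, 31, 97, 128, 225, 81, 34, 115, 149, 264, 141, 133, 2, 135, 137, 0, 137, 137, 2, 139, 141, 8, 149, 157, 34, 191, 225, 144, 97, 241, 66, 35, 101, 136, 237, 101, 66, 167, 233, 128, 89, 217, 34, 251, 13, 264, 5, 269, 2, 271, 1, 0, 1, 1, 2, 3, 5, 8, 13, 21, 34, 55, 89, 144, 233, 105, 66, 171, 237, 136, 101, 237, 66, 31, 97, 128, 225, 81, 34, 115, 149, 264, 141
F(103) mod 272 = 141


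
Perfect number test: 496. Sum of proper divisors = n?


Proper divisors of 496: 1, 2, 4, 8, 16, 31, 62, 124, 248
Sum = 1 + 2 + 4 + 8 + 16 + 31 + 62 + 124 + 248 = 496

Yes, 496 is perfect (496 = 496)


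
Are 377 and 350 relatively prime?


Euclidean algorithm:
377 = 1 * 350 + 27
350 = 12 * 27 + 26
27 = 1 * 26 + 1
26 = 26 * 1 + 0
GCD(377, 350) = 1

Yes, coprime (GCD = 1)


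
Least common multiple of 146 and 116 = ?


GCD(146, 116) = 2
LCM = 146*116/2 = 16936/2 = 8468

LCM = 8468


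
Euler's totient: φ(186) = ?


186 = 2 × 3 × 31
Prime factors: 2, 3, 31
φ(186) = 186 × (1-1/2) × (1-1/3) × (1-1/31)
= 186 × 1/2 × 2/3 × 30/31 = 60

φ(186) = 60


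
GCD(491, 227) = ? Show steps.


491 = 2 * 227 + 37
227 = 6 * 37 + 5
37 = 7 * 5 + 2
5 = 2 * 2 + 1
2 = 2 * 1 + 0
GCD = 1


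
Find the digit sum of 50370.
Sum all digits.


5 + 0 + 3 + 7 + 0 = 15


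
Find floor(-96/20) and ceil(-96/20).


-96/20 = -4.8000
floor = -5
ceil = -4

floor = -5, ceil = -4


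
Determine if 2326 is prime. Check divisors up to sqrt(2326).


2326 / 2 = 1163 (exact division)
2326 is NOT prime.

No, 2326 is not prime


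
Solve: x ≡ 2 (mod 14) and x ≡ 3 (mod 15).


M = 14*15 = 210
M1 = M/14 = 15, M2 = M/15 = 14
M1^(-1) mod 14 = 1, M2^(-1) mod 15 = 14
x = 2*15*1 + 3*14*14 = 618
618 mod 210 = 198
Check: 198 mod 14 = 2 ✓, 198 mod 15 = 3 ✓

x ≡ 198 (mod 210)


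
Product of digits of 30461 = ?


3 × 0 × 4 × 6 × 1 = 0


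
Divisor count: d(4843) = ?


4843 = 29^1 × 167^1
d(4843) = (1+1) × (1+1) = 4

4 divisors


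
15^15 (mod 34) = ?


15^1 mod 34 = 15
15^2 mod 34 = 21
15^3 mod 34 = 9
15^4 mod 34 = 33
15^5 mod 34 = 19
15^6 mod 34 = 13
15^7 mod 34 = 25
15^8 mod 34 = 1
15^9 mod 34 = 15
15^10 mod 34 = 21
15^11 mod 34 = 9
15^12 mod 34 = 33
15^13 mod 34 = 19
15^14 mod 34 = 13
15^15 mod 34 = 25


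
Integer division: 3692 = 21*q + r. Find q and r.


3692 = 21 * 175 + 17
Check: 3675 + 17 = 3692

q = 175, r = 17


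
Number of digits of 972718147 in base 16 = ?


972718147 in base 16 = 39FA8043
Number of digits = 8

8 digits (base 16)


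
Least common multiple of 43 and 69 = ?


GCD(43, 69) = 1
LCM = 43*69/1 = 2967/1 = 2967

LCM = 2967


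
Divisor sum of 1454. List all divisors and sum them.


Divisors of 1454: 1, 2, 727, 1454
Sum = 1 + 2 + 727 + 1454 = 2184

σ(1454) = 2184


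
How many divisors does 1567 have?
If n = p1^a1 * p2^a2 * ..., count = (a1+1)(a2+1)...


1567 = 1567^1
d(1567) = (1+1) = 2

2 divisors


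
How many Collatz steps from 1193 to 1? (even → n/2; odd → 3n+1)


1193 → 3580 → 1790 → 895 → 2686 → 1343 → 4030 → 2015 → 6046 → 3023 → 9070 → 4535 → 13606 → 6803 → 20410 → 10205 → 30616 → 15308 → 7654 → 3827 → 11482 → 5741 → 17224 → 8612 → 4306 → 2153 → 6460 → 3230 → 1615 → 4846 → 2423 → 7270 → 3635 → 10906 → 5453 → 16360 → 8180 → 4090 → 2045 → 6136 → 3068 → 1534 → 767 → 2302 → 1151 → 3454 → 1727 → 5182 → 2591 → 7774 → 3887 → 11662 → 5831 → 17494 → 8747 → 26242 → 13121 → 39364 → 19682 → 9841 → 29524 → 14762 → 7381 → 22144 → 11072 → 5536 → 2768 → 1384 → 692 → 346 → 173 → 520 → 260 → 130 → 65 → 196 → 98 → 49 → 148 → 74 → 37 → 112 → 56 → 28 → 14 → 7 → 22 → 11 → 34 → 17 → 52 → 26 → 13 → 40 → 20 → 10 → 5 → 16 → 8 → 4 → 2 → 1
Total steps = 101

101 steps


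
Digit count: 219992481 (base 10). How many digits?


219992481 has 9 digits in base 10
floor(log10(219992481)) + 1 = floor(8.3424) + 1 = 9

9 digits (base 10)


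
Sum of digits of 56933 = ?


5 + 6 + 9 + 3 + 3 = 26


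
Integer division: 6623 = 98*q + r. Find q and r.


6623 = 98 * 67 + 57
Check: 6566 + 57 = 6623

q = 67, r = 57


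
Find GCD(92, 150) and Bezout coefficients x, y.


Tabular extended Euclidean (each row: r = 92*s + 150*t):
r=92, s=1, t=0
r=150, s=0, t=1
q=0: r=92, s=1, t=0   [92*(1) + 150*(0) = 92]
q=1: r=58, s=-1, t=1   [92*(-1) + 150*(1) = 58]
q=1: r=34, s=2, t=-1   [92*(2) + 150*(-1) = 34]
q=1: r=24, s=-3, t=2   [92*(-3) + 150*(2) = 24]
q=1: r=10, s=5, t=-3   [92*(5) + 150*(-3) = 10]
q=2: r=4, s=-13, t=8   [92*(-13) + 150*(8) = 4]
q=2: r=2, s=31, t=-19   [92*(31) + 150*(-19) = 2]
q=2: r=0, s=-75, t=46   [92*(-75) + 150*(46) = 0]
GCD = 2; from the row with r=2: x=31, y=-19
Check: 92*(31) + 150*(-19) = 2852 - 2850 = 2

GCD = 2, x = 31, y = -19


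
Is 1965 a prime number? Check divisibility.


1965 / 3 = 655 (exact division)
1965 is NOT prime.

No, 1965 is not prime


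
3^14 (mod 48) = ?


3^1 mod 48 = 3
3^2 mod 48 = 9
3^3 mod 48 = 27
3^4 mod 48 = 33
3^5 mod 48 = 3
3^6 mod 48 = 9
3^7 mod 48 = 27
3^8 mod 48 = 33
3^9 mod 48 = 3
3^10 mod 48 = 9
3^11 mod 48 = 27
3^12 mod 48 = 33
3^13 mod 48 = 3
3^14 mod 48 = 9


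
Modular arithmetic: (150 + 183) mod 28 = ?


150 + 183 = 333
333 mod 28 = 25


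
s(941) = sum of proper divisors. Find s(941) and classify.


Proper divisors: 1
Sum = 1 = 1
1 < 941 → deficient

s(941) = 1 (deficient)


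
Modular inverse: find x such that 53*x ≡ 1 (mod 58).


Use the extended Euclidean algorithm on (58, 53); each row r = 58*s + 53*t:
r=58, s=1, t=0
r=53, s=0, t=1
q=1: r=5, s=1, t=-1   [58*(1) + 53*(-1) = 5]
q=10: r=3, s=-10, t=11   [58*(-10) + 53*(11) = 3]
q=1: r=2, s=11, t=-12   [58*(11) + 53*(-12) = 2]
q=1: r=1, s=-21, t=23   [58*(-21) + 53*(23) = 1]
q=2: r=0, s=53, t=-58   [58*(53) + 53*(-58) = 0]
GCD = 1 with t = 23, so 53*(23) ≡ 1 (mod 58)
Inverse = 23 mod 58 = 23
Check: 53 * 23 = 1219 ≡ 1 (mod 58)

53^(-1) ≡ 23 (mod 58)


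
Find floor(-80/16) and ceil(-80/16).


-80/16 = -5.0000
floor = -5
ceil = -5

floor = -5, ceil = -5


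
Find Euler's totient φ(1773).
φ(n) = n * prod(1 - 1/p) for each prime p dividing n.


1773 = 3^2 × 197
Prime factors: 3, 197
φ(1773) = 1773 × (1-1/3) × (1-1/197)
= 1773 × 2/3 × 196/197 = 1176

φ(1773) = 1176


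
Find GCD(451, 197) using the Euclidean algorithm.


451 = 2 * 197 + 57
197 = 3 * 57 + 26
57 = 2 * 26 + 5
26 = 5 * 5 + 1
5 = 5 * 1 + 0
GCD = 1


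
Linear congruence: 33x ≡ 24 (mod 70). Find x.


GCD(33, 70) = 1, unique solution
a^(-1) mod 70 = 17
x = 17 * 24 mod 70 = 58

x ≡ 58 (mod 70)


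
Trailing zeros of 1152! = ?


floor(1152/5) = 230
floor(1152/25) = 46
floor(1152/125) = 9
floor(1152/625) = 1
Total = 286

286 trailing zeros


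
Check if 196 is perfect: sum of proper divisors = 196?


Proper divisors of 196: 1, 2, 4, 7, 14, 28, 49, 98
Sum = 1 + 2 + 4 + 7 + 14 + 28 + 49 + 98 = 203

No, 196 is not perfect (203 ≠ 196)


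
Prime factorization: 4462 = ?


4462 / 2 = 2231
2231 / 23 = 97
97 / 97 = 1
4462 = 2 × 23 × 97


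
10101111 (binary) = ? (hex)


10101111 (base 2) = 175 (decimal)
175 (decimal) = AF (base 16)


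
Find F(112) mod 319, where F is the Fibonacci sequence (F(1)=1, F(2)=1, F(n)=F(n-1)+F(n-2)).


F(k) mod 319 for k=1..112:
1, 1, 2, 3, 5, 8, 13, 21, 34, 55, 89, 144, 233, 58, 291, 30, 2, 32, 34, 66, 100, 166, 266, 113, 60, 173, 233, 87, 1, 88, 89, 177, 266, 124, 71, 195, 266, 142, 89, 231, 1, 232, 233, 146, 60, 206, 266, 153, 100, 253, 34, 287, 2, 289, 291, 261, 233, 175, 89, 264, 34, 298, 13, 311, 5, 316, 2, 318, 1, 0, 1, 1, 2, 3, 5, 8, 13, 21, 34, 55, 89, 144, 233, 58, 291, 30, 2, 32, 34, 66, 100, 166, 266, 113, 60, 173, 233, 87, 1, 88, 89, 177, 266, 124, 71, 195, 266, 142, 89, 231, 1, 232
F(112) mod 319 = 232


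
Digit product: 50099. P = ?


5 × 0 × 0 × 9 × 9 = 0


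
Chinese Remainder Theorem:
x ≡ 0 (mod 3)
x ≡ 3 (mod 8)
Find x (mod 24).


M = 3*8 = 24
M1 = M/3 = 8, M2 = M/8 = 3
M1^(-1) mod 3 = 2, M2^(-1) mod 8 = 3
x = 0*8*2 + 3*3*3 = 27
27 mod 24 = 3
Check: 3 mod 3 = 0 ✓, 3 mod 8 = 3 ✓

x ≡ 3 (mod 24)


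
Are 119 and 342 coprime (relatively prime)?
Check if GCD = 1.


Euclidean algorithm:
342 = 2 * 119 + 104
119 = 1 * 104 + 15
104 = 6 * 15 + 14
15 = 1 * 14 + 1
14 = 14 * 1 + 0
GCD(119, 342) = 1

Yes, coprime (GCD = 1)


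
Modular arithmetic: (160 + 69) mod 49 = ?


160 + 69 = 229
229 mod 49 = 33


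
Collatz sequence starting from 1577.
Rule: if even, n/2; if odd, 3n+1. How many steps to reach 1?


1577 → 4732 → 2366 → 1183 → 3550 → 1775 → 5326 → 2663 → 7990 → 3995 → 11986 → 5993 → 17980 → 8990 → 4495 → 13486 → 6743 → 20230 → 10115 → 30346 → 15173 → 45520 → 22760 → 11380 → 5690 → 2845 → 8536 → 4268 → 2134 → 1067 → 3202 → 1601 → 4804 → 2402 → 1201 → 3604 → 1802 → 901 → 2704 → 1352 → 676 → 338 → 169 → 508 → 254 → 127 → 382 → 191 → 574 → 287 → 862 → 431 → 1294 → 647 → 1942 → 971 → 2914 → 1457 → 4372 → 2186 → 1093 → 3280 → 1640 → 820 → 410 → 205 → 616 → 308 → 154 → 77 → 232 → 116 → 58 → 29 → 88 → 44 → 22 → 11 → 34 → 17 → 52 → 26 → 13 → 40 → 20 → 10 → 5 → 16 → 8 → 4 → 2 → 1
Total steps = 91

91 steps


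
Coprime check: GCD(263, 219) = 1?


Euclidean algorithm:
263 = 1 * 219 + 44
219 = 4 * 44 + 43
44 = 1 * 43 + 1
43 = 43 * 1 + 0
GCD(263, 219) = 1

Yes, coprime (GCD = 1)


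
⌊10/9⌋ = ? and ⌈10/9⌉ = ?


10/9 = 1.1111
floor = 1
ceil = 2

floor = 1, ceil = 2


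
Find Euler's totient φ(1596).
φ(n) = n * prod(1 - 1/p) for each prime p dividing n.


1596 = 2^2 × 3 × 7 × 19
Prime factors: 2, 3, 7, 19
φ(1596) = 1596 × (1-1/2) × (1-1/3) × (1-1/7) × (1-1/19)
= 1596 × 1/2 × 2/3 × 6/7 × 18/19 = 432

φ(1596) = 432


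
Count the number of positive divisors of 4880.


4880 = 2^4 × 5^1 × 61^1
d(4880) = (4+1) × (1+1) × (1+1) = 20

20 divisors


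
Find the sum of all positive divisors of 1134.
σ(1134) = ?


Divisors of 1134: 1, 2, 3, 6, 7, 9, 14, 18, 21, 27, 42, 54, 63, 81, 126, 162, 189, 378, 567, 1134
Sum = 1 + 2 + 3 + 6 + 7 + 9 + 14 + 18 + 21 + 27 + 42 + 54 + 63 + 81 + 126 + 162 + 189 + 378 + 567 + 1134 = 2904

σ(1134) = 2904
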